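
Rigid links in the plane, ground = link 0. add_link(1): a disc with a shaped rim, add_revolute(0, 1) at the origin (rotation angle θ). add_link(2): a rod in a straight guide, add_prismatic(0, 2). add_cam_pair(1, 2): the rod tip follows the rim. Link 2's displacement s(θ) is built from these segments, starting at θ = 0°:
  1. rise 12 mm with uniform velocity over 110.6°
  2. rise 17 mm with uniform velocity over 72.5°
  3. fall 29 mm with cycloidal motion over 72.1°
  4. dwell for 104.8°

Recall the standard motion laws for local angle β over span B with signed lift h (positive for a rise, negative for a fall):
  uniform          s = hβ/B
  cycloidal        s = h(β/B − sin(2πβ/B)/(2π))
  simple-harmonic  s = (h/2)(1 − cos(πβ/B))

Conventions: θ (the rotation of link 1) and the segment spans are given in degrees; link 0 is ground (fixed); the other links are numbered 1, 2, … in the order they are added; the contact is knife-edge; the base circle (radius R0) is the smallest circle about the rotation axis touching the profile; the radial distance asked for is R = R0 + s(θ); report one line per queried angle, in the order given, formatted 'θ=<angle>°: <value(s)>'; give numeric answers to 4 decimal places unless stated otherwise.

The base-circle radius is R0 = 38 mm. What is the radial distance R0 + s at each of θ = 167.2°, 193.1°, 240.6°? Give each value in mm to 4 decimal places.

segment 1 (0° to 110.6°, uniform, h = 12) is passed completely: s = 0.0000 + (12) = 12.0000
θ = 167.2° falls in segment 2 (110.6° to 183.1°, uniform, h = 17): β = 167.2 − 110.6 = 56.6°, B = 72.5°; Δs = 17·56.6/72.5 = 13.2717; s = 12.0000 + 13.2717 = 25.2717
segment 2 (110.6° to 183.1°, uniform, h = 17) is passed completely: s = 12.0000 + (17) = 29.0000
θ = 193.1° falls in segment 3 (183.1° to 255.2°, cycloidal, h = -29): β = 193.1 − 183.1 = 10°, B = 72.1°; Δs = -29·(0.1387 − sin(2π·0.1387)/(2π)) = -0.4901; s = 29.0000 − 0.4901 = 28.5099
θ = 240.6° falls in segment 3 (183.1° to 255.2°, cycloidal, h = -29): β = 240.6 − 183.1 = 57.5°, B = 72.1°; Δs = -29·(0.7975 − sin(2π·0.7975)/(2π)) = -27.5390; s = 29.0000 − 27.5390 = 1.4610
θ=167.2°: R = R0 + s = 38 + 25.2717 = 63.2717
θ=193.1°: R = R0 + s = 38 + 28.5099 = 66.5099
θ=240.6°: R = R0 + s = 38 + 1.4610 = 39.4610

θ=167.2°: 63.2717
θ=193.1°: 66.5099
θ=240.6°: 39.4610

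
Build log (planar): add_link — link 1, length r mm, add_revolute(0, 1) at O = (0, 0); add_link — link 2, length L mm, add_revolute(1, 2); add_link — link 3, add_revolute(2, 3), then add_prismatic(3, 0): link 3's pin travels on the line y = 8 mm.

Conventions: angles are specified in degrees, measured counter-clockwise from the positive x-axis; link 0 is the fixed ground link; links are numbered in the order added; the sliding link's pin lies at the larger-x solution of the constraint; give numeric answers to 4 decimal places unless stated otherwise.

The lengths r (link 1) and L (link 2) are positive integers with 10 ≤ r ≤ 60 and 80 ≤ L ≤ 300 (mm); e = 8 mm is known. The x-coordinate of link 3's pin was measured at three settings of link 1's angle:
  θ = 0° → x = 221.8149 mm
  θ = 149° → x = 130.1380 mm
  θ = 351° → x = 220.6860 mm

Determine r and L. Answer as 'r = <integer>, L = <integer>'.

constraint per measurement: (x − r cos θ)² + (r sin θ − e)² = L²
subtracting the θ₁ and θ₂ equations cancels the r² and L² terms:
r = (x₁² − x₂²) / (2[(x₁cos θ₁ + e sin θ₁) − (x₂cos θ₂ + e sin θ₂)]) = 49.0000 → r = 49
L² = (x₁ − r cos θ₁)² + (r sin θ₁ − e)² = 29928.9897 → L = 173.0000 → L = 173
check at θ₃=351°: x = 220.6860 (printed 220.6860) ✓

r = 49, L = 173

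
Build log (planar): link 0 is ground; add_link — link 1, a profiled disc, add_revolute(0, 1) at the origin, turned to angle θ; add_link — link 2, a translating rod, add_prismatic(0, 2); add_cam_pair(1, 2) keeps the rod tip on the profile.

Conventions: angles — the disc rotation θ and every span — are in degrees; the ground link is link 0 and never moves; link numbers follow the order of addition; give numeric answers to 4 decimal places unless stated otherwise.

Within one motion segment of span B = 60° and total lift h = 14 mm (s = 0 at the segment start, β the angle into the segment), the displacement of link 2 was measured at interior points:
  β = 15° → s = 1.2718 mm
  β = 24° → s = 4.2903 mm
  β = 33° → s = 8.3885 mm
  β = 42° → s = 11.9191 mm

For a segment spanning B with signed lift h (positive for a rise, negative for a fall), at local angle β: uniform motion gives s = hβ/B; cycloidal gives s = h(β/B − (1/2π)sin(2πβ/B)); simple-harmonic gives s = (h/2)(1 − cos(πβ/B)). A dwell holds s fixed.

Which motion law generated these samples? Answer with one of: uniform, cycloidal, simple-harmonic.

candidates at β/B = r: uniform s = h·r (linear in β); cycloidal s = h·(r − sin(2πr)/(2π)); simple-harmonic s = (h/2)(1 − cos(πr))
β=15°: printed 1.2718 | uniform 3.5000, cycloidal 1.2718, simple-harmonic 2.0503
β=24°: printed 4.2903 | uniform 5.6000, cycloidal 4.2903, simple-harmonic 4.8369
β=33°: printed 8.3885 | uniform 7.7000, cycloidal 8.3885, simple-harmonic 8.0950
β=42°: printed 11.9191 | uniform 9.8000, cycloidal 11.9191, simple-harmonic 11.1145
only one law matches every sample → cycloidal

cycloidal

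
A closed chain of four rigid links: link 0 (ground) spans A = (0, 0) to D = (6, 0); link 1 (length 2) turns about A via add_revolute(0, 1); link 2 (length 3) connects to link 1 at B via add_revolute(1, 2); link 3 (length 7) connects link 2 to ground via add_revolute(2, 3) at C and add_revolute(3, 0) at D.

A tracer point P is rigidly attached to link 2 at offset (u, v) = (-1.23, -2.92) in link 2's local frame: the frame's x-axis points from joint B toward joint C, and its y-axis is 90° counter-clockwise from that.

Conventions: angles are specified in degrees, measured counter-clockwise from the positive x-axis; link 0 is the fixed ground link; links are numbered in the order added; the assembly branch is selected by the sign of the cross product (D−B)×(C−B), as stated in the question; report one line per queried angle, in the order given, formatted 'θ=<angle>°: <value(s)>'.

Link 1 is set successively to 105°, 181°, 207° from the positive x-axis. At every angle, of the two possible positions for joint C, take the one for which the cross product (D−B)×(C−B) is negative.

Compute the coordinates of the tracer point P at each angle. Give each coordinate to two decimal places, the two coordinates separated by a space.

A=(0,0), D=(6.00,0)
θ=105°: B = A + 2.00·(cos105°, sin105°) = (-0.5176, 1.9319)
θ=105°: |BD| = 6.7979
θ=105°: circle(B,3.00) ∩ circle(D,7.00): a=0.4569, h=2.9650
θ=105°:   candidates: C₊=(0.7630,4.6448) cross=20.156; C₋=(-0.9222,-1.0407) cross=-20.156
θ=105°:   branch - wants cross < 0 → take C=(-0.9222,-1.0407) (cross=-20.156)
θ=105°: ex = (C−B)/|BC| = (-0.1349,-0.9909); ey = (0.9909,-0.1349)
θ=105°: P = B + -1.23·ex + -2.92·ey = (-3.2451,3.5444)
θ=181°: B = A + 2.00·(cos181°, sin181°) = (-1.9997, -0.0349)
θ=181°: |BD| = 7.9998
θ=181°: circle(B,3.00) ∩ circle(D,7.00): a=1.4998, h=2.5982
θ=181°:   candidates: C₊=(-0.5112,2.5698) cross=20.785; C₋=(-0.4886,-2.6265) cross=-20.785
θ=181°:   branch - wants cross < 0 → take C=(-0.4886,-2.6265) (cross=-20.785)
θ=181°: ex = (C−B)/|BC| = (0.5037,-0.8639); ey = (0.8639,0.5037)
θ=181°: P = B + -1.23·ex + -2.92·ey = (-5.1418,-0.4432)
θ=207°: B = A + 2.00·(cos207°, sin207°) = (-1.7820, -0.9080)
θ=207°: |BD| = 7.8348
θ=207°: circle(B,3.00) ∩ circle(D,7.00): a=1.3647, h=2.6716
θ=207°:   candidates: C₊=(-0.7361,1.9038) cross=20.932; C₋=(-0.1169,-3.4035) cross=-20.932
θ=207°:   branch - wants cross < 0 → take C=(-0.1169,-3.4035) (cross=-20.932)
θ=207°: ex = (C−B)/|BC| = (0.5550,-0.8318); ey = (0.8318,0.5550)
θ=207°: P = B + -1.23·ex + -2.92·ey = (-4.8936,-1.5055)

θ=105°: -3.25 3.54
θ=181°: -5.14 -0.44
θ=207°: -4.89 -1.51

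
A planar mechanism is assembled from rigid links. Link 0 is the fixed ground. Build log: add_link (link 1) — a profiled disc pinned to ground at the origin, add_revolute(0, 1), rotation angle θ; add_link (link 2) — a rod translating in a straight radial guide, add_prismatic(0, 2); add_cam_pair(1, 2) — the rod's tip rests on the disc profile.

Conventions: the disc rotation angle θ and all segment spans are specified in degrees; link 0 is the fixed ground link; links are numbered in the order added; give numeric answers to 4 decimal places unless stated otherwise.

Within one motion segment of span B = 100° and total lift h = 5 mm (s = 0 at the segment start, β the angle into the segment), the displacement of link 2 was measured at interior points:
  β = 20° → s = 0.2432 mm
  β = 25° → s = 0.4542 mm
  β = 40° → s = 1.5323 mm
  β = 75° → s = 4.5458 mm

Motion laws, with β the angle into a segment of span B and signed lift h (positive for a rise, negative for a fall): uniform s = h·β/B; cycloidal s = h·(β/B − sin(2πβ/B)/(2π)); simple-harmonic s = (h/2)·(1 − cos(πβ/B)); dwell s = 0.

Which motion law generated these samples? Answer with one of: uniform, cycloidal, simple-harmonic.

candidates at β/B = r: uniform s = h·r (linear in β); cycloidal s = h·(r − sin(2πr)/(2π)); simple-harmonic s = (h/2)(1 − cos(πr))
β=20°: printed 0.2432 | uniform 1.0000, cycloidal 0.2432, simple-harmonic 0.4775
β=25°: printed 0.4542 | uniform 1.2500, cycloidal 0.4542, simple-harmonic 0.7322
β=40°: printed 1.5323 | uniform 2.0000, cycloidal 1.5323, simple-harmonic 1.7275
β=75°: printed 4.5458 | uniform 3.7500, cycloidal 4.5458, simple-harmonic 4.2678
only one law matches every sample → cycloidal

cycloidal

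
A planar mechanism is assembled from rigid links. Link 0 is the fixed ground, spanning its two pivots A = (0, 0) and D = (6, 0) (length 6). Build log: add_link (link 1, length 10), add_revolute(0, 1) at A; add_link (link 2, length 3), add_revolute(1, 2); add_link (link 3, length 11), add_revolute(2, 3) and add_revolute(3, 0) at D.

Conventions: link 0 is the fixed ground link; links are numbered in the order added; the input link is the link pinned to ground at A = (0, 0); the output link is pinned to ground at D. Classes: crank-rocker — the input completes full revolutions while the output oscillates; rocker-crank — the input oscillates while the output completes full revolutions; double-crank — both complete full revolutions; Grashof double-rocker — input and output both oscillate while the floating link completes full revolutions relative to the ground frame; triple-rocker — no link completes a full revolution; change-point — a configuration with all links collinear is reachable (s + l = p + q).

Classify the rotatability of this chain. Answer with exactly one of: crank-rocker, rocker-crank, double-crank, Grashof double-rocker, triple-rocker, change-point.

lengths: ground=6, input=10, coupler=3, output=11
sorted: s=3 (shortest), l=11 (longest), p+q=16
s + l = 14 vs p + q = 16
s + l < p + q (Grashof) with shortest = coupler link → Grashof double-rocker

Grashof double-rocker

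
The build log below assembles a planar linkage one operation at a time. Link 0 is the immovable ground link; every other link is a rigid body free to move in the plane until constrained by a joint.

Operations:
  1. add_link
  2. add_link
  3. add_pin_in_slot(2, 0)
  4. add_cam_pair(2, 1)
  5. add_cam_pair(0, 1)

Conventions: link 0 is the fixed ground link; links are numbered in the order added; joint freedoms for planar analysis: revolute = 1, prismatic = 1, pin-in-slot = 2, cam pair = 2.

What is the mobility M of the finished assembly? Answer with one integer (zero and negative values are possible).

(L,J1,J2)=(1,0,0); link0 fixed
link1: (2,0,0)
link2: (3,0,0)
PS 2-0 [J2]: (3,0,1)
C 2-1 [J2]: (3,0,2)
C 0-1 [J2]: (3,0,3)
Grübler: 3·2 − 2·0 − 3 = 3

M = 3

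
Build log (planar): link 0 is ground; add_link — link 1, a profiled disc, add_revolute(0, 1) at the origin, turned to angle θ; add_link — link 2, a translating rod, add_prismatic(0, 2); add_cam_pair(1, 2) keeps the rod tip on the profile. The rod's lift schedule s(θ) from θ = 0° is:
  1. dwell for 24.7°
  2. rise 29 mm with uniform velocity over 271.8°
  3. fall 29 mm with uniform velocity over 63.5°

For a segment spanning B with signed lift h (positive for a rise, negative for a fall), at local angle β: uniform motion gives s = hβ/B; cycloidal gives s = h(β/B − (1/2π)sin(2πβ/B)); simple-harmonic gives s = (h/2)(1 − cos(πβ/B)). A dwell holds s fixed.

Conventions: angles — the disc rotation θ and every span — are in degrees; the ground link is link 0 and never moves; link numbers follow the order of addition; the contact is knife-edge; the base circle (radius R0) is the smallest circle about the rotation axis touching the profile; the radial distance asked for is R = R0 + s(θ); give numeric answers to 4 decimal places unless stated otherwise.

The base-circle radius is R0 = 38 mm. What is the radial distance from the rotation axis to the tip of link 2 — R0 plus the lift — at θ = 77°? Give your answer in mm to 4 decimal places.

seg 1 [0°–24.7°] dwell: s stays 0.0000
seg 2 [24.7°–296.5°] uniform, h=29: θ=77° here. β=52.3, B=271.8. 29·52.3/271.8 = 5.5802 → s = 5.5802
R = R0 + s = 38 + 5.5802 = 43.5802

43.5802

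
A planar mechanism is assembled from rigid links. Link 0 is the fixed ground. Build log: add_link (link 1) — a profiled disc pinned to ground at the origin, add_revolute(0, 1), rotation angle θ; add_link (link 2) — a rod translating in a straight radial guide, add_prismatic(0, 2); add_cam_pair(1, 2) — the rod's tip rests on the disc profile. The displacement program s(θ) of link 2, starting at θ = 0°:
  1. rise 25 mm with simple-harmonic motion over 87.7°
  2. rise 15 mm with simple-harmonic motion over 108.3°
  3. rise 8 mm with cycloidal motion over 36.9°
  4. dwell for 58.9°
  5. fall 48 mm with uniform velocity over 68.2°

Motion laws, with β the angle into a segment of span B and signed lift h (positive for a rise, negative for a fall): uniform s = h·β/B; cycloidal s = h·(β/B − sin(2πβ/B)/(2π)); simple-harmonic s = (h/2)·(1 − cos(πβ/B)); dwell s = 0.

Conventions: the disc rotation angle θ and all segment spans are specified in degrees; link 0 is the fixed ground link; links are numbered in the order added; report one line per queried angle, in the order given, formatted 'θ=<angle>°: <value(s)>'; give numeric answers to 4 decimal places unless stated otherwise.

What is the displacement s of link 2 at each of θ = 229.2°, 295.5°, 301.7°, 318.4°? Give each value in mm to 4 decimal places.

seg 1 [0°–87.7°] simple-harmonic, h=25: full span → s += 25 → s = 25.0000
seg 2 [87.7°–196°] simple-harmonic, h=15: full span → s += 15 → s = 40.0000
seg 3 [196°–232.9°] cycloidal, h=8: θ=229.2° here. β=33.2, B=36.9. 8·(0.8997 − sin(2π·0.8997)/(2π)) = 7.9480 → s = 47.9480
seg 3 [196°–232.9°] cycloidal, h=8: full span → s += 8 → s = 48.0000
seg 4 [232.9°–291.8°] dwell: s stays 48.0000
seg 5 [291.8°–360°] uniform, h=-48: θ=295.5° here. β=3.7, B=68.2. -48·3.7/68.2 = -2.6041 → s = 45.3959
seg 5 [291.8°–360°] uniform, h=-48: θ=301.7° here. β=9.9, B=68.2. -48·9.9/68.2 = -6.9677 → s = 41.0323
seg 5 [291.8°–360°] uniform, h=-48: θ=318.4° here. β=26.6, B=68.2. -48·26.6/68.2 = -18.7214 → s = 29.2786

θ=229.2°: 47.9480
θ=295.5°: 45.3959
θ=301.7°: 41.0323
θ=318.4°: 29.2786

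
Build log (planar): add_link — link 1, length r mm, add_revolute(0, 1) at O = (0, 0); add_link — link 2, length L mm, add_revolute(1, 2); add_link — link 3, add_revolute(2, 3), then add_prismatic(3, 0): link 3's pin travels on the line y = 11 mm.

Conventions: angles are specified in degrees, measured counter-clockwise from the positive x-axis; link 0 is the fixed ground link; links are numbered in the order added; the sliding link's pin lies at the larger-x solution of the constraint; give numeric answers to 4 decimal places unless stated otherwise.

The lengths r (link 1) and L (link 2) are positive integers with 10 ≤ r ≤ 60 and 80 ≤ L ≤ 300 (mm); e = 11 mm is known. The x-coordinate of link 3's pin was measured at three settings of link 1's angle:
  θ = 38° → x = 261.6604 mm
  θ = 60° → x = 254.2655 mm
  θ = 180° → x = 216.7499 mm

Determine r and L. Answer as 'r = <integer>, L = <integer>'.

constraint per measurement: (x − r cos θ)² + (r sin θ − e)² = L²
subtracting the θ₁ and θ₂ equations cancels the r² and L² terms:
r = (x₁² − x₂²) / (2[(x₁cos θ₁ + e sin θ₁) − (x₂cos θ₂ + e sin θ₂)]) = 25.0000 → r = 25
L² = (x₁ − r cos θ₁)² + (r sin θ₁ − e)² = 58563.9907 → L = 242.0000 → L = 242
check at θ₃=180°: x = 216.7499 (printed 216.7499) ✓

r = 25, L = 242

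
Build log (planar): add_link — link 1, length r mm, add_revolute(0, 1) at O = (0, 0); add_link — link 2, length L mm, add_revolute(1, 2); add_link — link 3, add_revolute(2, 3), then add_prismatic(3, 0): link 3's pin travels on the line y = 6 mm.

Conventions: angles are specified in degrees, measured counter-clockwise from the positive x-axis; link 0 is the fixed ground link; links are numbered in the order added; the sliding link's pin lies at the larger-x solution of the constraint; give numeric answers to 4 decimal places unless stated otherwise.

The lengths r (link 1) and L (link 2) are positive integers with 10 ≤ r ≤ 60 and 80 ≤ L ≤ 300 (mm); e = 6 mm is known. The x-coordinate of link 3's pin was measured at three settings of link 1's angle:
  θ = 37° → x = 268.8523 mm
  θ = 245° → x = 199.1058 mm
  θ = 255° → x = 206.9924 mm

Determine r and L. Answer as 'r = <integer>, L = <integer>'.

constraint per measurement: (x − r cos θ)² + (r sin θ − e)² = L²
subtracting the θ₁ and θ₂ equations cancels the r² and L² terms:
r = (x₁² − x₂²) / (2[(x₁cos θ₁ + e sin θ₁) − (x₂cos θ₂ + e sin θ₂)]) = 53.0001 → r = 53
L² = (x₁ − r cos θ₁)² + (r sin θ₁ − e)² = 51984.0155 → L = 228.0000 → L = 228
check at θ₃=255°: x = 206.9924 (printed 206.9924) ✓

r = 53, L = 228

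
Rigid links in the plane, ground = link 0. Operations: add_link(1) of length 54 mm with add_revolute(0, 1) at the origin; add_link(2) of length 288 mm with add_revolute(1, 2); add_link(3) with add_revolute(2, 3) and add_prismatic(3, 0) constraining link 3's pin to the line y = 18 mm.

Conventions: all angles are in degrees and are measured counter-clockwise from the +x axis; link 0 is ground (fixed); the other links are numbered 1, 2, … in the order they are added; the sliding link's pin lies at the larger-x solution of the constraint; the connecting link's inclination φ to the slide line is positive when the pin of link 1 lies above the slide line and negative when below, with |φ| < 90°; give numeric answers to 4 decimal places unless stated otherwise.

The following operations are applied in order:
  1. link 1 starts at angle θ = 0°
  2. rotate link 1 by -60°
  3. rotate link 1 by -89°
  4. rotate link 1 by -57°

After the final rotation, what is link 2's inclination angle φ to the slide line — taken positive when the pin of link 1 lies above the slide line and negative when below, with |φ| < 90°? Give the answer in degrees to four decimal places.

geometry: r = 54 mm, L = 288 mm, e = 18 mm; θ starts at 0°
rotate link 1 by -60°: θ ← 0° -60° = -60°
rotate link 1 by -89°: θ ← -60° -89° = -149°
rotate link 1 by -57°: θ ← -149° -57° = -206°
h = r sin θ − e = 23.672042 − 18 = 5.672042
sin φ = h / L = 5.672042 / 288 = 0.01969459
φ = arcsin(0.01969459) = 1.128490°

1.1285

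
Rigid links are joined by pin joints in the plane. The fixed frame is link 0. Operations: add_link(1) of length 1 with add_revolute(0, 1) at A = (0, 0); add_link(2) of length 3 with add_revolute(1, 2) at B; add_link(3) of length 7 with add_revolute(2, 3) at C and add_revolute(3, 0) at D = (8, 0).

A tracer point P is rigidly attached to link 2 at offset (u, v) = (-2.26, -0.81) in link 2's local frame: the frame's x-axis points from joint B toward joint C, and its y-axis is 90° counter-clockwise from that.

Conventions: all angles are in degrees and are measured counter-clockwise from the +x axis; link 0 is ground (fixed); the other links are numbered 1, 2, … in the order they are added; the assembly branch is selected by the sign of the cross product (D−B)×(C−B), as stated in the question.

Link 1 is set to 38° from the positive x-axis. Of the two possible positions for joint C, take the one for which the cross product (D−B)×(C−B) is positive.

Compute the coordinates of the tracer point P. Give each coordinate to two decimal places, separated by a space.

A=(0,0), D=(8.00,0)
B = A + 1.00·(cos38°, sin38°) = (0.7880, 0.6157)
|BD| = 7.2382
circle(B,3.00) ∩ circle(D,7.00): a=0.8560, h=2.8753
  candidates: C₊=(1.8855,3.4077) cross=20.812; C₋=(1.3963,-2.3220) cross=-20.812
  branch + wants cross > 0 → take C=(1.8855,3.4077) (cross=20.812)
ex = (C−B)/|BC| = (0.3658,0.9307); ey = (-0.9307,0.3658)
P = B + -2.26·ex + -0.81·ey = (0.7151,-1.7840)

0.72 -1.78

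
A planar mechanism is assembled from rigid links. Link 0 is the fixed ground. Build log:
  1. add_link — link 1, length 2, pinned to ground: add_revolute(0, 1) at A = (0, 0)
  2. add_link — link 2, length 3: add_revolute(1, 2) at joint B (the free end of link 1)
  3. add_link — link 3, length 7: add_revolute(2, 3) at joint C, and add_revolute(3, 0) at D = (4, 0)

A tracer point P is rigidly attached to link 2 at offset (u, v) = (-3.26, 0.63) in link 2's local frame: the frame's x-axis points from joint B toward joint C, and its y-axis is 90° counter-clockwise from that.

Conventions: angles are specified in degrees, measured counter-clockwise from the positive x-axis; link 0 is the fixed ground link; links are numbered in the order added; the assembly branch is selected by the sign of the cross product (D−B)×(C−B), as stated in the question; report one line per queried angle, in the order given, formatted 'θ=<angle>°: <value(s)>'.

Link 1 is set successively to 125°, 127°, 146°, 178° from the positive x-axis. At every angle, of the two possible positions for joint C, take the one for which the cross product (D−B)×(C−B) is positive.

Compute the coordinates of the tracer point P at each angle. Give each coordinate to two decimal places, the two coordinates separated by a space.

A=(0,0), D=(4.00,0)
θ=125°: B = A + 2.00·(cos125°, sin125°) = (-1.1472, 1.6383)
θ=125°: |BD| = 5.4016
θ=125°: circle(B,3.00) ∩ circle(D,7.00): a=-1.0018, h=2.8278
θ=125°:   candidates: C₊=(-1.2441,4.6367) cross=15.275; C₋=(-2.9594,-0.7524) cross=-15.275
θ=125°:   branch + wants cross > 0 → take C=(-1.2441,4.6367) (cross=15.275)
θ=125°: ex = (C−B)/|BC| = (-0.0323,0.9995); ey = (-0.9995,-0.0323)
θ=125°: P = B + -3.26·ex + 0.63·ey = (-1.6715,-1.6404)
θ=127°: B = A + 2.00·(cos127°, sin127°) = (-1.2036, 1.5973)
θ=127°: |BD| = 5.4433
θ=127°: circle(B,3.00) ∩ circle(D,7.00): a=-0.9526, h=2.8447
θ=127°:   candidates: C₊=(-1.2796,4.5963) cross=15.485; C₋=(-2.9491,-0.8427) cross=-15.485
θ=127°:   branch + wants cross > 0 → take C=(-1.2796,4.5963) (cross=15.485)
θ=127°: ex = (C−B)/|BC| = (-0.0253,0.9997); ey = (-0.9997,-0.0253)
θ=127°: P = B + -3.26·ex + 0.63·ey = (-1.7509,-1.6776)
θ=146°: B = A + 2.00·(cos146°, sin146°) = (-1.6581, 1.1184)
θ=146°: |BD| = 5.7675
θ=146°: circle(B,3.00) ∩ circle(D,7.00): a=-0.5839, h=2.9426
θ=146°:   candidates: C₊=(-1.6603,4.1184) cross=16.972; C₋=(-2.8015,-1.6552) cross=-16.972
θ=146°:   branch + wants cross > 0 → take C=(-1.6603,4.1184) (cross=16.972)
θ=146°: ex = (C−B)/|BC| = (-0.0007,1.0000); ey = (-1.0000,-0.0007)
θ=146°: P = B + -3.26·ex + 0.63·ey = (-2.2857,-2.1421)
θ=178°: B = A + 2.00·(cos178°, sin178°) = (-1.9988, 0.0698)
θ=178°: |BD| = 5.9992
θ=178°: circle(B,3.00) ∩ circle(D,7.00): a=-0.3342, h=2.9813
θ=178°:   candidates: C₊=(-2.2983,3.0548) cross=17.886; C₋=(-2.3676,-2.9074) cross=-17.886
θ=178°:   branch + wants cross > 0 → take C=(-2.2983,3.0548) (cross=17.886)
θ=178°: ex = (C−B)/|BC| = (-0.0998,0.9950); ey = (-0.9950,-0.0998)
θ=178°: P = B + -3.26·ex + 0.63·ey = (-2.3002,-3.2368)

θ=125°: -1.67 -1.64
θ=127°: -1.75 -1.68
θ=146°: -2.29 -2.14
θ=178°: -2.30 -3.24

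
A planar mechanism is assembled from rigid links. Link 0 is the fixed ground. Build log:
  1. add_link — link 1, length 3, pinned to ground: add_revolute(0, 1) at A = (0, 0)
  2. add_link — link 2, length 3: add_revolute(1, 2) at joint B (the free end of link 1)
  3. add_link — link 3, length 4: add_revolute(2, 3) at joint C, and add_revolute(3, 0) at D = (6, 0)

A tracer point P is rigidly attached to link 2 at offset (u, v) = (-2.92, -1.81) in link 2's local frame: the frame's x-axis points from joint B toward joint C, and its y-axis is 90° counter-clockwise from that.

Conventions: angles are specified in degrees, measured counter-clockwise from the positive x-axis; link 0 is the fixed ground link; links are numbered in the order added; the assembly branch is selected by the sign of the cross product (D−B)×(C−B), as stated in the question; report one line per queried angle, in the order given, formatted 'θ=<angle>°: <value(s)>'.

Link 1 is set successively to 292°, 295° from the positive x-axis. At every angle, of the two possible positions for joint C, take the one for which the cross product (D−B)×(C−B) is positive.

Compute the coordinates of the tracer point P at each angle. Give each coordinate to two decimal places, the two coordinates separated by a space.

A=(0,0), D=(6.00,0)
θ=292°: B = A + 3.00·(cos292°, sin292°) = (1.1238, -2.7816)
θ=292°: |BD| = 5.6137
θ=292°: circle(B,3.00) ∩ circle(D,4.00): a=2.1834, h=2.0574
θ=292°:   candidates: C₊=(2.0010,0.0874) cross=11.550; C₋=(4.0398,-3.4868) cross=-11.550
θ=292°:   branch + wants cross > 0 → take C=(2.0010,0.0874) (cross=11.550)
θ=292°: ex = (C−B)/|BC| = (0.2924,0.9563); ey = (-0.9563,0.2924)
θ=292°: P = B + -2.92·ex + -1.81·ey = (2.0010,-6.1032)
θ=295°: B = A + 3.00·(cos295°, sin295°) = (1.2679, -2.7189)
θ=295°: |BD| = 5.4576
θ=295°: circle(B,3.00) ∩ circle(D,4.00): a=2.0875, h=2.1546
θ=295°:   candidates: C₊=(2.0045,0.1892) cross=11.759; C₋=(4.1513,-3.5471) cross=-11.759
θ=295°:   branch + wants cross > 0 → take C=(2.0045,0.1892) (cross=11.759)
θ=295°: ex = (C−B)/|BC| = (0.2455,0.9694); ey = (-0.9694,0.2455)
θ=295°: P = B + -2.92·ex + -1.81·ey = (2.3055,-5.9940)

θ=292°: 2.00 -6.10
θ=295°: 2.31 -5.99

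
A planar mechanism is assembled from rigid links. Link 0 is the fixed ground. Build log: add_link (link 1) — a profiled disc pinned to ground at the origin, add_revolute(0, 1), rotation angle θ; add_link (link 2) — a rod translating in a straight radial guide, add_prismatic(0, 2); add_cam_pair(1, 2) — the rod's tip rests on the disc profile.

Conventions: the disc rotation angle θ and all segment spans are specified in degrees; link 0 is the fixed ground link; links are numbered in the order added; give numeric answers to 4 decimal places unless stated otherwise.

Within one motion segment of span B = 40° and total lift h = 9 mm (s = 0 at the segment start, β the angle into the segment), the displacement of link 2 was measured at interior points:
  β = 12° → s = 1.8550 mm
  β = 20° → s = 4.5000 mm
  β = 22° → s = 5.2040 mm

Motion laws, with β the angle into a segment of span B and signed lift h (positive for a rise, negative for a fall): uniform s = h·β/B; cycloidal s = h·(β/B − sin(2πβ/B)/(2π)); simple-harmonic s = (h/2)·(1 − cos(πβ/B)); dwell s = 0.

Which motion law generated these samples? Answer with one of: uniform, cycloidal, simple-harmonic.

candidates at β/B = r: uniform s = h·r (linear in β); cycloidal s = h·(r − sin(2πr)/(2π)); simple-harmonic s = (h/2)(1 − cos(πr))
β=12°: printed 1.8550 | uniform 2.7000, cycloidal 1.3377, simple-harmonic 1.8550
β=20°: printed 4.5000 | uniform 4.5000, cycloidal 4.5000, simple-harmonic 4.5000
β=22°: printed 5.2040 | uniform 4.9500, cycloidal 5.3926, simple-harmonic 5.2040
only one law matches every sample → simple-harmonic

simple-harmonic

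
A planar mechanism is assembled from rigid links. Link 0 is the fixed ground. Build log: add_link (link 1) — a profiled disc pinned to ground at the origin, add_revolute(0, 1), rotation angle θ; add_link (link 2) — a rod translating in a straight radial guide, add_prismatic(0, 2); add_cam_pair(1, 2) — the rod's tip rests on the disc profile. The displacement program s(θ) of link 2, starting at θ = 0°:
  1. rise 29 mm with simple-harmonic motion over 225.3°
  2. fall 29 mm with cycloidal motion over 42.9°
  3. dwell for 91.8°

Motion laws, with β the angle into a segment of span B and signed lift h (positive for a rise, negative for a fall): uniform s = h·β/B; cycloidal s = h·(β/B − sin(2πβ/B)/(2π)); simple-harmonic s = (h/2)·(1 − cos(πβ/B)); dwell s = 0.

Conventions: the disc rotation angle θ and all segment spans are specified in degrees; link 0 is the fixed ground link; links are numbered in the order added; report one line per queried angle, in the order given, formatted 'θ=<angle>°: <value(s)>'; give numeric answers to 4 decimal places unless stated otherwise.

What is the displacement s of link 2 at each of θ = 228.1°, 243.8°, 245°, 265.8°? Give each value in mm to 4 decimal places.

seg 1 [0°–225.3°] simple-harmonic, h=29: full span → s += 29 → s = 29.0000
seg 2 [225.3°–268.2°] cycloidal, h=-29: θ=228.1° here. β=2.8, B=42.9. -29·(0.0653 − sin(2π·0.0653)/(2π)) = -0.0526 → s = 28.9474
seg 2 [225.3°–268.2°] cycloidal, h=-29: θ=243.8° here. β=18.5, B=42.9. -29·(0.4312 − sin(2π·0.4312)/(2π)) = -10.5731 → s = 18.4269
seg 2 [225.3°–268.2°] cycloidal, h=-29: θ=245° here. β=19.7, B=42.9. -29·(0.4592 − sin(2π·0.4592)/(2π)) = -12.1469 → s = 16.8531
seg 2 [225.3°–268.2°] cycloidal, h=-29: θ=265.8° here. β=40.5, B=42.9. -29·(0.9441 − sin(2π·0.9441)/(2π)) = -28.9668 → s = 0.0332

θ=228.1°: 28.9474
θ=243.8°: 18.4269
θ=245°: 16.8531
θ=265.8°: 0.0332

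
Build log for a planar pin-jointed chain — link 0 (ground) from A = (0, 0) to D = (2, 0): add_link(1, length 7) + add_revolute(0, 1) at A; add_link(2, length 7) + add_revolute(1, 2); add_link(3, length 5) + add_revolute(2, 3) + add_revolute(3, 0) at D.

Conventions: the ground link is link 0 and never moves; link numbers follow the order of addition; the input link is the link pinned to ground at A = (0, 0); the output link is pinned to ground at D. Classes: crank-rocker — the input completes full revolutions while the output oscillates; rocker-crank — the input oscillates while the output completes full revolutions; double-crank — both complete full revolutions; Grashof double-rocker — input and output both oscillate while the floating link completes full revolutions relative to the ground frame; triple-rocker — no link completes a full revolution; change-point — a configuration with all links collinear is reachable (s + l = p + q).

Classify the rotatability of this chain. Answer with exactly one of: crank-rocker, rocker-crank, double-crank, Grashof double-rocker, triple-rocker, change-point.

lengths: ground=2, input=7, coupler=7, output=5
sorted: s=2 (shortest), l=7 (longest), p+q=12
s + l = 9 vs p + q = 12
s + l < p + q (Grashof) with shortest = ground link → double-crank

double-crank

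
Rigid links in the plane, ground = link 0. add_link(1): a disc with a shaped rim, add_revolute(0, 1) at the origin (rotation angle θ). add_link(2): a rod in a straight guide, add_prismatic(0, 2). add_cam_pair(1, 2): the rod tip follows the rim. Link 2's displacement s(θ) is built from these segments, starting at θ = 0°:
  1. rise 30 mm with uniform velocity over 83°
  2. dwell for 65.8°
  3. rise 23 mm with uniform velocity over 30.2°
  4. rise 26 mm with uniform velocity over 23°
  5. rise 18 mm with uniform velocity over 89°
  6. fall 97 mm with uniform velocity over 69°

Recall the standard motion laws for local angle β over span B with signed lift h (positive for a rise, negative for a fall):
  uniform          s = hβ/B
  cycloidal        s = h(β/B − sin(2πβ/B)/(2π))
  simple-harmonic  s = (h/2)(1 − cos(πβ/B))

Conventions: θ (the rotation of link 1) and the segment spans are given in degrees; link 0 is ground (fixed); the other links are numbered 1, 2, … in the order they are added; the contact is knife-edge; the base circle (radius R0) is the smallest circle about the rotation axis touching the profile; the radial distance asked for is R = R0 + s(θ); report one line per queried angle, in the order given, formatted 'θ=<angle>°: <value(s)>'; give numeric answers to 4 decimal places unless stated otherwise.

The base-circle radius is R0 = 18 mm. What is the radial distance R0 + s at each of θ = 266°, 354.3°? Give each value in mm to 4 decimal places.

segment 1 (0° to 83°, uniform, h = 30) is passed completely: s = 0.0000 + (30) = 30.0000
segment 2 (83° to 148.8°, dwell): s unchanged at 30.0000
segment 3 (148.8° to 179°, uniform, h = 23) is passed completely: s = 30.0000 + (23) = 53.0000
segment 4 (179° to 202°, uniform, h = 26) is passed completely: s = 53.0000 + (26) = 79.0000
θ = 266° falls in segment 5 (202° to 291°, uniform, h = 18): β = 266 − 202 = 64°, B = 89°; Δs = 18·64/89 = 12.9438; s = 79.0000 + 12.9438 = 91.9438
segment 5 (202° to 291°, uniform, h = 18) is passed completely: s = 79.0000 + (18) = 97.0000
θ = 354.3° falls in segment 6 (291° to 360°, uniform, h = -97): β = 354.3 − 291 = 63.3°, B = 69°; Δs = -97·63.3/69 = -88.9870; s = 97.0000 − 88.9870 = 8.0130
θ=266°: R = R0 + s = 18 + 91.9438 = 109.9438
θ=354.3°: R = R0 + s = 18 + 8.0130 = 26.0130

θ=266°: 109.9438
θ=354.3°: 26.0130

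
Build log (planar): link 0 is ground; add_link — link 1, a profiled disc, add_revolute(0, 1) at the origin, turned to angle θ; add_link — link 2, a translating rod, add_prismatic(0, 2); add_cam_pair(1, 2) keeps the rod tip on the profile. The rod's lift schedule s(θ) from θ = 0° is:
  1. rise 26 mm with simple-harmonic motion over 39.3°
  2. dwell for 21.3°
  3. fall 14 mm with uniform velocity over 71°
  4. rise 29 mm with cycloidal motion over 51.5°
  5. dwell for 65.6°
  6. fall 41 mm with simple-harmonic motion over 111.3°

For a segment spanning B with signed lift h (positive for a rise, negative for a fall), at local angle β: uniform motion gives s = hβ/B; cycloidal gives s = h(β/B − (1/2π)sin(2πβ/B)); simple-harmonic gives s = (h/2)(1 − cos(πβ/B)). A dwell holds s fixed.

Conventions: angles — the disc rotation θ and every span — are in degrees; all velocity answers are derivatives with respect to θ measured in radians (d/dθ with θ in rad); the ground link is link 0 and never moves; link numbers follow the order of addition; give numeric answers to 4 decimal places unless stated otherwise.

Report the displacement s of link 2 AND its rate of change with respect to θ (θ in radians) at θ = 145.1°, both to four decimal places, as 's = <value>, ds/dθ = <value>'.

seg 1 [0°–39.3°] simple-harmonic, h=26: full span → s += 26 → s = 26.0000
seg 2 [39.3°–60.6°] dwell: s stays 26.0000
seg 3 [60.6°–131.6°] uniform, h=-14: full span → s += -14 → s = 12.0000
seg 4 [131.6°–183.1°] cycloidal, h=29: θ=145.1° here. β=13.5, B=51.5. 29·(0.2621 − sin(2π·0.2621)/(2π)) = 2.9999 → s = 14.9999
velocity in seg [131.6°–183.1°] (cycloidal), θ in radians: β = 13.5° = 0.2356 rad, B = 51.5° = 0.8988 rad; ds/dθ = (h/B)(1 − cos(2πβ/B)) = (29/0.8988)(1 − cos(2π·0.2621)) = 34.721435 mm/rad

s = 14.9999, ds/dθ = 34.7214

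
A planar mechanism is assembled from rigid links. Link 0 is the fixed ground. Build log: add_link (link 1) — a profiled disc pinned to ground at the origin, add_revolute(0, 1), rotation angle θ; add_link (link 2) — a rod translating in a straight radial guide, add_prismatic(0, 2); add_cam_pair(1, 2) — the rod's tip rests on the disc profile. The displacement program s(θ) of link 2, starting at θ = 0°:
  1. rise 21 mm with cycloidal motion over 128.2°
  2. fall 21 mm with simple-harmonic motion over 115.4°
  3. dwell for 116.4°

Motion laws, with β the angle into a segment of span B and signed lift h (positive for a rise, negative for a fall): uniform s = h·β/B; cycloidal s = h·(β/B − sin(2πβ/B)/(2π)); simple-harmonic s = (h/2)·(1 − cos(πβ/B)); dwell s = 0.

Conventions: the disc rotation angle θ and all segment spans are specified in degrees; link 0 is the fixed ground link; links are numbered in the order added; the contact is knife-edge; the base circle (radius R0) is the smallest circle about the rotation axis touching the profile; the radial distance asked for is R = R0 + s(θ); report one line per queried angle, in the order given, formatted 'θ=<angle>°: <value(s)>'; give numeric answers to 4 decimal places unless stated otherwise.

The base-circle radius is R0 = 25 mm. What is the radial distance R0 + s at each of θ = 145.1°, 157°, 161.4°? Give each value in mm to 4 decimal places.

seg 1 [0°–128.2°] cycloidal, h=21: full span → s += 21 → s = 21.0000
seg 2 [128.2°–243.6°] simple-harmonic, h=-21: θ=145.1° here. β=16.9, B=115.4. -21/2·(1 − cos(π·0.1464)) = -1.0918 → s = 19.9082
seg 2 [128.2°–243.6°] simple-harmonic, h=-21: θ=157° here. β=28.8, B=115.4. -21/2·(1 − cos(π·0.2496)) = -3.0653 → s = 17.9347
seg 2 [128.2°–243.6°] simple-harmonic, h=-21: θ=161.4° here. β=33.2, B=115.4. -21/2·(1 − cos(π·0.2877)) = -4.0046 → s = 16.9954
θ=145.1°: R = R0 + s = 25 + 19.9082 = 44.9082
θ=157°: R = R0 + s = 25 + 17.9347 = 42.9347
θ=161.4°: R = R0 + s = 25 + 16.9954 = 41.9954

θ=145.1°: 44.9082
θ=157°: 42.9347
θ=161.4°: 41.9954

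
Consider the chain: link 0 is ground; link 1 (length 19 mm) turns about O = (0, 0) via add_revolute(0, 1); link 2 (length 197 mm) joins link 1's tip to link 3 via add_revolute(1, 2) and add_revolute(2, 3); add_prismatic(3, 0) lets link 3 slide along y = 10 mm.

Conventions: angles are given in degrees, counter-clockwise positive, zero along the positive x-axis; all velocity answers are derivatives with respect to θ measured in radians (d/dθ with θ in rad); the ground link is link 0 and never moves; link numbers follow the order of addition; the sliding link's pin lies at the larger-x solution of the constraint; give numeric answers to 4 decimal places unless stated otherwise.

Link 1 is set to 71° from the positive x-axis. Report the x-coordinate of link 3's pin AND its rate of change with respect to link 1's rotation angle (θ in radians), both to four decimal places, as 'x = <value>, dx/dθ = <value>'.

geometry: r = 19 mm, L = 197 mm, e = 10 mm
crank pin P = (r cos θ, r sin θ) = (6.185795, 17.964853)
h = r sin θ − e = 17.964853 − 10 = 7.964853
x = r cos θ + √(L² − h²) = 6.185795 + 196.838922 = 203.024717
dx/dθ = −r sin θ − h·r cos θ/√(L² − h²) (θ in radians; h = 7.964853) = -18.215154

x = 203.0247, dx/dθ = -18.2152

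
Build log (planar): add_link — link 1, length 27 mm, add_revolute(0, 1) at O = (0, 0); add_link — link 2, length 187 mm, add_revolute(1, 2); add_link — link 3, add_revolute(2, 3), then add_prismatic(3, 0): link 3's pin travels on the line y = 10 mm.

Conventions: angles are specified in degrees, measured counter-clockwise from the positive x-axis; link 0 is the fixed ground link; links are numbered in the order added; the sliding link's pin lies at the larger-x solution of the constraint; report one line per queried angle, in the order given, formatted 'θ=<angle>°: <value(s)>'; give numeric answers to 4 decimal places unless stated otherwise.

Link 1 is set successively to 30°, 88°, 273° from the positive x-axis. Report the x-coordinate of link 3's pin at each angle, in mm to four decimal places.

geometry: r = 27 mm, L = 187 mm, e = 10 mm
θ=30°: crank pin P = (r cos θ, r sin θ) = (23.382686, 13.500000)
θ=30°: h = r sin θ − e = 13.500000 − 10 = 3.500000
θ=30°: x = r cos θ + √(L² − h²) = 23.382686 + 186.967243 = 210.349929
θ=88°: crank pin P = (r cos θ, r sin θ) = (0.942286, 26.983552)
θ=88°: h = r sin θ − e = 26.983552 − 10 = 16.983552
θ=88°: x = r cos θ + √(L² − h²) = 0.942286 + 186.227170 = 187.169457
θ=273°: crank pin P = (r cos θ, r sin θ) = (1.413071, -26.962997)
θ=273°: h = r sin θ − e = -26.962997 − 10 = -36.962997
θ=273°: x = r cos θ + √(L² − h²) = 1.413071 + 183.310493 = 184.723564

θ=30°: 210.3499
θ=88°: 187.1695
θ=273°: 184.7236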